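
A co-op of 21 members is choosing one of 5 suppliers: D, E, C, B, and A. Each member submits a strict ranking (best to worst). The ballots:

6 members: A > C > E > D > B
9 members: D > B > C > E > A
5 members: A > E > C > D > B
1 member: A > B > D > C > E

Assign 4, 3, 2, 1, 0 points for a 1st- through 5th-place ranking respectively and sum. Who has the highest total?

D: 6·1 + 9·4 + 5·1 + 1·2 = 49
E: 6·2 + 9·1 + 5·3 + 1·0 = 36
C: 6·3 + 9·2 + 5·2 + 1·1 = 47
B: 6·0 + 9·3 + 5·0 + 1·3 = 30
A: 6·4 + 9·0 + 5·4 + 1·4 = 48
D has the highest Borda score (49).

D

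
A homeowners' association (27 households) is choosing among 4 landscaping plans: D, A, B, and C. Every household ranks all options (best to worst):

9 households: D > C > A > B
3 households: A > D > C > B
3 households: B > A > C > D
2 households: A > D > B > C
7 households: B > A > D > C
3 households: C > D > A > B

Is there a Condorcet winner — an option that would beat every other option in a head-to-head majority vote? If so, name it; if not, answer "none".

A

A vs D: 15–12 for A.
A vs B: 17–10 for A.
A vs C: 15–12 for A.
A beats every other option head-to-head.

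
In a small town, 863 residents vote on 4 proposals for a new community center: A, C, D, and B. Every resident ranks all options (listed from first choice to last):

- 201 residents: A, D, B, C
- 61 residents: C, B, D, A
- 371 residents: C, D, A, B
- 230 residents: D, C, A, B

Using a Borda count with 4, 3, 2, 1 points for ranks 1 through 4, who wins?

D

A: 201·4 + 61·1 + 371·2 + 230·2 = 2067
C: 201·1 + 61·4 + 371·4 + 230·3 = 2619
D: 201·3 + 61·2 + 371·3 + 230·4 = 2758
B: 201·2 + 61·3 + 371·1 + 230·1 = 1186
D has the highest Borda score (2758).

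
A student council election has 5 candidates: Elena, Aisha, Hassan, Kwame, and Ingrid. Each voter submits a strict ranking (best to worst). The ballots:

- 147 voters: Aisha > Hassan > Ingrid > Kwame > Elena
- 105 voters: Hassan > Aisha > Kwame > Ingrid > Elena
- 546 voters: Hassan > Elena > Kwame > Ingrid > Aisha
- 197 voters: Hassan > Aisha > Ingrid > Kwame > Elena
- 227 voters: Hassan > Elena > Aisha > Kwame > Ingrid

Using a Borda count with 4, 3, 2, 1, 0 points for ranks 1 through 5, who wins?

Hassan

Elena: 147·0 + 105·0 + 546·3 + 197·0 + 227·3 = 2319
Aisha: 147·4 + 105·3 + 546·0 + 197·3 + 227·2 = 1948
Hassan: 147·3 + 105·4 + 546·4 + 197·4 + 227·4 = 4741
Kwame: 147·1 + 105·2 + 546·2 + 197·1 + 227·1 = 1873
Ingrid: 147·2 + 105·1 + 546·1 + 197·2 + 227·0 = 1339
Hassan has the highest Borda score (4741).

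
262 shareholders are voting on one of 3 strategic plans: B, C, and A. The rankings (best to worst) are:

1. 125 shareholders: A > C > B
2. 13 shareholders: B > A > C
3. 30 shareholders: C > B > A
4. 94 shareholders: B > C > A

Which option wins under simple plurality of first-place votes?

First-place votes: B 107, C 30, A 125.
A has the most first-place votes.

A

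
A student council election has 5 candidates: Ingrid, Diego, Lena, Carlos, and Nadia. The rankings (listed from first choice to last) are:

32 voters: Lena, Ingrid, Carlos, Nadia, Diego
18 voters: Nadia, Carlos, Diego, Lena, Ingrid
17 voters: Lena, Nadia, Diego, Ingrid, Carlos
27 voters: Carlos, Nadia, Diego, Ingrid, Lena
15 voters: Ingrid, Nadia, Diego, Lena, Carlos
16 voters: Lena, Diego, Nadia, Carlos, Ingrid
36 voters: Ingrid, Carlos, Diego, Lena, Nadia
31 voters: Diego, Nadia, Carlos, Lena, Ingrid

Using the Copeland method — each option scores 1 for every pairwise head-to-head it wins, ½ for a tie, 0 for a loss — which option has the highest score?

Nadia

Ingrid: beats Carlos; loses to Diego, Lena, and Nadia → score 1.
Diego: beats Ingrid and Lena; loses to Carlos and Nadia → score 2.
Lena: beats Ingrid and Nadia; loses to Diego and Carlos → score 2.
Carlos: beats Diego and Lena; loses to Ingrid and Nadia → score 2.
Nadia: beats Ingrid, Diego, and Carlos; loses to Lena → score 3.
Nadia has the best pairwise record.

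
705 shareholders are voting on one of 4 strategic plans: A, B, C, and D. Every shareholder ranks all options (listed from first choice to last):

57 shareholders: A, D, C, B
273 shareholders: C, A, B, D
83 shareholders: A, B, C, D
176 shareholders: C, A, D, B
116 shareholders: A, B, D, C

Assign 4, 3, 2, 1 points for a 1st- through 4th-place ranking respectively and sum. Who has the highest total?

A: 57·4 + 273·3 + 83·4 + 176·3 + 116·4 = 2371
B: 57·1 + 273·2 + 83·3 + 176·1 + 116·3 = 1376
C: 57·2 + 273·4 + 83·2 + 176·4 + 116·1 = 2192
D: 57·3 + 273·1 + 83·1 + 176·2 + 116·2 = 1111
A has the highest Borda score (2371).

A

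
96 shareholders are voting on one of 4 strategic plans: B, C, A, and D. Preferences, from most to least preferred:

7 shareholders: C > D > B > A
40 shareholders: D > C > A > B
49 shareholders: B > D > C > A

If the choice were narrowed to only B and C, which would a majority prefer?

B

Voters preferring B to C: 49; preferring C to B: 47.
B wins the head-to-head.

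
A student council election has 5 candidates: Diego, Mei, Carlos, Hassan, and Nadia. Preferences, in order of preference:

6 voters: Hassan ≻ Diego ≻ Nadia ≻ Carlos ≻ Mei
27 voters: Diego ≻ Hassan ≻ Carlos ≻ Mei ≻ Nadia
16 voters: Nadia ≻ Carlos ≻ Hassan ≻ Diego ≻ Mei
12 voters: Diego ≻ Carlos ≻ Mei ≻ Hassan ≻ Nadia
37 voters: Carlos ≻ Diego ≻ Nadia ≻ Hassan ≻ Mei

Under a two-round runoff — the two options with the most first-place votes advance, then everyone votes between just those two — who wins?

Round 1 first-place votes: Diego 39, Mei 0, Carlos 37, Hassan 6, Nadia 16.
Diego and Carlos advance.
Runoff: Diego is preferred to Carlos by 45 voters; Carlos by 53.
Carlos wins the runoff.

Carlos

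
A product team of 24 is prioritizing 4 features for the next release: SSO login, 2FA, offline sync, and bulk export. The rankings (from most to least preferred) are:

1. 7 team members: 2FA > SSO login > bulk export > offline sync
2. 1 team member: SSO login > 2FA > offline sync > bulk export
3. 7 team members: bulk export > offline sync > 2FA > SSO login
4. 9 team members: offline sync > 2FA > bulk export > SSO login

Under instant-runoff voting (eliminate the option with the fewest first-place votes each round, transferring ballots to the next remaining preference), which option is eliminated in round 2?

bulk export

Round 1: SSO login 1, 2FA 7, offline sync 9, bulk export 7. Eliminate SSO login.
Round 2: 2FA 8, offline sync 9, bulk export 7. Eliminate bulk export.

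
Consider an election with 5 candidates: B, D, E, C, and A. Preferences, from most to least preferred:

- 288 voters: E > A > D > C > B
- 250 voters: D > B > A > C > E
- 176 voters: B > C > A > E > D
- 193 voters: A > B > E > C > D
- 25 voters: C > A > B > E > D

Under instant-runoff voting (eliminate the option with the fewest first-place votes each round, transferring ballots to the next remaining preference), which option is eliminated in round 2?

B

Round 1: B 176, D 250, E 288, C 25, A 193. Eliminate C.
Round 2: B 176, D 250, E 288, A 218. Eliminate B.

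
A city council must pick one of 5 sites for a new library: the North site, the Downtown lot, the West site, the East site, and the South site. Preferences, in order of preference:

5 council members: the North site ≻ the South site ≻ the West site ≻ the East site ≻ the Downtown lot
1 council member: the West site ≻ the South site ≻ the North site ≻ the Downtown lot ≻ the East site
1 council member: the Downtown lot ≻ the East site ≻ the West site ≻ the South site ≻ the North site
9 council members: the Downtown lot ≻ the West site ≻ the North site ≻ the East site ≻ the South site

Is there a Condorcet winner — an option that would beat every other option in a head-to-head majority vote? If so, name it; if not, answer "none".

the Downtown lot

the Downtown lot vs the North site: 10–6 for the Downtown lot.
the Downtown lot vs the West site: 10–6 for the Downtown lot.
the Downtown lot vs the East site: 11–5 for the Downtown lot.
the Downtown lot vs the South site: 10–6 for the Downtown lot.
the Downtown lot beats every other option head-to-head.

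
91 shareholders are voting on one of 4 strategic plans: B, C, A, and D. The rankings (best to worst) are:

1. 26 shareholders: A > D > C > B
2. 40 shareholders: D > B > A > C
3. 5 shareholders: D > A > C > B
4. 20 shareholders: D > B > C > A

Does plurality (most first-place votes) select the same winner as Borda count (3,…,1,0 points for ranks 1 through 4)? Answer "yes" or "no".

yes

Plurality — first-place votes: B 0, C 0, A 26, D 65. Winner: D.
Borda — scores: B 120, C 51, A 128, D 247. Winner: D.
The two methods agree.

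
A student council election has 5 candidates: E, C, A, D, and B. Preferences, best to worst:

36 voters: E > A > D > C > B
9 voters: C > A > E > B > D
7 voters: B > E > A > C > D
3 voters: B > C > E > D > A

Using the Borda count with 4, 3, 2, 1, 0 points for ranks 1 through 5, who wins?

E: 36·4 + 9·2 + 7·3 + 3·2 = 189
C: 36·1 + 9·4 + 7·1 + 3·3 = 88
A: 36·3 + 9·3 + 7·2 + 3·0 = 149
D: 36·2 + 9·0 + 7·0 + 3·1 = 75
B: 36·0 + 9·1 + 7·4 + 3·4 = 49
E has the highest Borda score (189).

E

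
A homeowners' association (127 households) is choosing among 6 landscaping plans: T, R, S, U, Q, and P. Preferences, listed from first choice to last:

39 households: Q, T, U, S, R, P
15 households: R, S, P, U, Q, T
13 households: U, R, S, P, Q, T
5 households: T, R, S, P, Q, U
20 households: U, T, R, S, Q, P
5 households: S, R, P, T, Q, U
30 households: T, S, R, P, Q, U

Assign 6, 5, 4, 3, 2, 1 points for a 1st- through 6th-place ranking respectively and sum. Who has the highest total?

T: 39·5 + 15·1 + 13·1 + 5·6 + 20·5 + 5·3 + 30·6 = 548
R: 39·2 + 15·6 + 13·5 + 5·5 + 20·4 + 5·5 + 30·4 = 483
S: 39·3 + 15·5 + 13·4 + 5·4 + 20·3 + 5·6 + 30·5 = 504
U: 39·4 + 15·3 + 13·6 + 5·1 + 20·6 + 5·1 + 30·1 = 439
Q: 39·6 + 15·2 + 13·2 + 5·2 + 20·2 + 5·2 + 30·2 = 410
P: 39·1 + 15·4 + 13·3 + 5·3 + 20·1 + 5·4 + 30·3 = 283
T has the highest Borda score (548).

T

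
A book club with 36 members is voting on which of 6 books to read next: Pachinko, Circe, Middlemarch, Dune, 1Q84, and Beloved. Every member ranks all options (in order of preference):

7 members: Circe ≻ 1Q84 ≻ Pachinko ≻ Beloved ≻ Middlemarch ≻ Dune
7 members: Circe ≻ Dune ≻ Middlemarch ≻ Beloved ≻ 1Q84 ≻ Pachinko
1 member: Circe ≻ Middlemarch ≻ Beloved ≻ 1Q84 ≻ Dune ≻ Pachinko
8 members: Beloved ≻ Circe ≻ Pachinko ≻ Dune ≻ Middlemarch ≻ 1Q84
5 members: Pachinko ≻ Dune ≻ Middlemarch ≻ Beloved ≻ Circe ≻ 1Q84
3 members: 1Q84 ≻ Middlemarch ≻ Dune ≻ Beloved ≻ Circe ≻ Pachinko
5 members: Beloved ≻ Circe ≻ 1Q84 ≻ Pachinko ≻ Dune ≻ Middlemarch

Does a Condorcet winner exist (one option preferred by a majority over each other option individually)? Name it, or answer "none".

Beloved

Beloved vs Pachinko: 24–12 for Beloved.
Beloved vs Circe: 21–15 for Beloved.
Beloved vs Middlemarch: 20–16 for Beloved.
Beloved vs Dune: 21–15 for Beloved.
Beloved vs 1Q84: 26–10 for Beloved.
Beloved beats every other option head-to-head.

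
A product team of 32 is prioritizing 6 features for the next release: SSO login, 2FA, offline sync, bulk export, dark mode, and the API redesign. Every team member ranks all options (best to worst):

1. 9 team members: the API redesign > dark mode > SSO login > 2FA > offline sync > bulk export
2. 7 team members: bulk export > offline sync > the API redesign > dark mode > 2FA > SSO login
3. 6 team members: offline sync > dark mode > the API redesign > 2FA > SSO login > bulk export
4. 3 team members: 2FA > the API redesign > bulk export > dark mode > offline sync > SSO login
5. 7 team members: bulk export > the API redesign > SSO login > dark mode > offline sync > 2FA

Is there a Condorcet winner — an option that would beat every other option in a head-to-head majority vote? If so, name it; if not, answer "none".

the API redesign vs SSO login: 32–0 for the API redesign.
the API redesign vs 2FA: 29–3 for the API redesign.
the API redesign vs offline sync: 19–13 for the API redesign.
the API redesign vs bulk export: 18–14 for the API redesign.
the API redesign vs dark mode: 26–6 for the API redesign.
the API redesign beats every other option head-to-head.

the API redesign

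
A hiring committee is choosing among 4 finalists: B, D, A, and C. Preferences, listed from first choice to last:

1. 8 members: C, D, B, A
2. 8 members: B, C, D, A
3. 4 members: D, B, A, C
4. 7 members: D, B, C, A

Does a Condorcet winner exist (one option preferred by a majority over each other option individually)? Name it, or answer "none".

none

Checking pairwise contests:
D beats B 19–8.
C beats D 16–11.
B beats A 27–0.
B beats C 19–8.
Every option loses at least one head-to-head, so there is no Condorcet winner.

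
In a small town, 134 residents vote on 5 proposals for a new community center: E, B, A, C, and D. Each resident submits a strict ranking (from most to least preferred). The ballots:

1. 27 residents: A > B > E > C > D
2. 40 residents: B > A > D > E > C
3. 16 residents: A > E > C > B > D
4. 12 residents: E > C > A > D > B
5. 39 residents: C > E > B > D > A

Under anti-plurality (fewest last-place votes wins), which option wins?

E

Last-place votes: E 0, B 12, A 39, C 40, D 43.
E is ranked last by the fewest voters, so E wins.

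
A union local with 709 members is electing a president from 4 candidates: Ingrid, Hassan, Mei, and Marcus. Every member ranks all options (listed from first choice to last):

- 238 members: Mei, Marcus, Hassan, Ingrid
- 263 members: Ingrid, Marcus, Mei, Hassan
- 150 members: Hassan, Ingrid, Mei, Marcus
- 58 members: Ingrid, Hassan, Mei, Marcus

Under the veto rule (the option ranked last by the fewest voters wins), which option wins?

Mei

Last-place votes: Ingrid 238, Hassan 263, Mei 0, Marcus 208.
Mei is ranked last by the fewest voters, so Mei wins.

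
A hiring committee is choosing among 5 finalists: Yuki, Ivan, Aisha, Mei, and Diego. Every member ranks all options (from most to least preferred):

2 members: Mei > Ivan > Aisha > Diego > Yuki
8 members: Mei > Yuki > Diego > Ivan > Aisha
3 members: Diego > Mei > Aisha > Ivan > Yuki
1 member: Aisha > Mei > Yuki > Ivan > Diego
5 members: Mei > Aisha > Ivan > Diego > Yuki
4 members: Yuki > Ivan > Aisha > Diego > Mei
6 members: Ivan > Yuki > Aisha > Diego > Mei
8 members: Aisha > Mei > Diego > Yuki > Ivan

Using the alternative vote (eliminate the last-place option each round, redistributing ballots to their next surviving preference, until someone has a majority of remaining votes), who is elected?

Round 1: Yuki 4, Ivan 6, Aisha 9, Mei 15, Diego 3. Eliminate Diego.
Round 2: Yuki 4, Ivan 6, Aisha 9, Mei 18. Eliminate Yuki.
Round 3: Ivan 10, Aisha 9, Mei 18. Eliminate Aisha.
Round 4: Ivan 10, Mei 27. Mei has a majority.

Mei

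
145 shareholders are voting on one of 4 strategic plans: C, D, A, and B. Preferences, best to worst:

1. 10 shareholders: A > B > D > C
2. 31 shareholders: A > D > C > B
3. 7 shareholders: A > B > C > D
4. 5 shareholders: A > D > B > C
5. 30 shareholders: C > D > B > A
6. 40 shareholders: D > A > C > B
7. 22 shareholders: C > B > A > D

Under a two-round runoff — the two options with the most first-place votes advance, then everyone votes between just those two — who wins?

A

Round 1 first-place votes: C 52, D 40, A 53, B 0.
A and C advance.
Runoff: A is preferred to C by 93 voters; C by 52.
A wins the runoff.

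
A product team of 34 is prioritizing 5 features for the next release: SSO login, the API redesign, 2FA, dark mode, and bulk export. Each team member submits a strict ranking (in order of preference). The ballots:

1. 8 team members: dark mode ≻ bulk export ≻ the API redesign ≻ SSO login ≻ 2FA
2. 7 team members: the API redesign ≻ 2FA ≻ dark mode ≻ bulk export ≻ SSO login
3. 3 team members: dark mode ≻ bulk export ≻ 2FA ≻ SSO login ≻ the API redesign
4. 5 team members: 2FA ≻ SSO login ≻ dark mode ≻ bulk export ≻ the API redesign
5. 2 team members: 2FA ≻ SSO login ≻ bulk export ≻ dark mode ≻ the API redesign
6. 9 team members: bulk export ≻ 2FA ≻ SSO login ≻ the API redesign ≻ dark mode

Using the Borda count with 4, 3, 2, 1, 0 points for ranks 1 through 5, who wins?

SSO login: 8·1 + 7·0 + 3·1 + 5·3 + 2·3 + 9·2 = 50
the API redesign: 8·2 + 7·4 + 3·0 + 5·0 + 2·0 + 9·1 = 53
2FA: 8·0 + 7·3 + 3·2 + 5·4 + 2·4 + 9·3 = 82
dark mode: 8·4 + 7·2 + 3·4 + 5·2 + 2·1 + 9·0 = 70
bulk export: 8·3 + 7·1 + 3·3 + 5·1 + 2·2 + 9·4 = 85
bulk export has the highest Borda score (85).

bulk export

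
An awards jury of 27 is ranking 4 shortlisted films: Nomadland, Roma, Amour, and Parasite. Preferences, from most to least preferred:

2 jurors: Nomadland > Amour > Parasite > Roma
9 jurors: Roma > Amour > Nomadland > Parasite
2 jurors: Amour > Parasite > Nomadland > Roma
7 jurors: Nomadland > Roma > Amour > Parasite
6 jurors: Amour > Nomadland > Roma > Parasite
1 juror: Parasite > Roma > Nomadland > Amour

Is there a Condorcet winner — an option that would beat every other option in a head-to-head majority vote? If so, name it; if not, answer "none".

Checking pairwise contests:
Amour beats Nomadland 17–10.
Nomadland beats Roma 17–10.
Roma beats Amour 17–10.
Nomadland beats Parasite 24–3.
Every option loses at least one head-to-head, so there is no Condorcet winner.

none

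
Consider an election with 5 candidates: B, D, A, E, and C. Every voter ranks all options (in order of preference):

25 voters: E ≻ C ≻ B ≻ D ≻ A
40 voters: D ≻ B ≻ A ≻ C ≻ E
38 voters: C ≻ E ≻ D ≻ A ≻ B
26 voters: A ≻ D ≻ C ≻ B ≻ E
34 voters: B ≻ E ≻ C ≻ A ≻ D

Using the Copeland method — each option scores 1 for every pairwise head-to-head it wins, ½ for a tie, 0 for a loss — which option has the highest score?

C

B: beats A and E; loses to D and C → score 2.
D: beats B and A; loses to E and C → score 2.
A: loses to B, D, E, and C → score 0.
E: beats D and A; loses to B and C → score 2.
C: beats B, D, A, and E → score 4.
C has the best pairwise record.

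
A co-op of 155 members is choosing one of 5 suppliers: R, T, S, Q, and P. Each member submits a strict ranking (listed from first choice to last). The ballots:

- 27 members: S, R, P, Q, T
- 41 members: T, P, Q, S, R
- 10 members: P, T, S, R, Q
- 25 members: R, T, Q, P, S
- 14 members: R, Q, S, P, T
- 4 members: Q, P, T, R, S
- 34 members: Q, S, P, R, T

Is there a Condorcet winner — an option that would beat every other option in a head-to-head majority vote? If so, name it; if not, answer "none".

P vs R: 89–66 for P.
P vs T: 89–66 for P.
P vs S: 80–75 for P.
P vs Q: 78–77 for P.
P beats every other option head-to-head.

P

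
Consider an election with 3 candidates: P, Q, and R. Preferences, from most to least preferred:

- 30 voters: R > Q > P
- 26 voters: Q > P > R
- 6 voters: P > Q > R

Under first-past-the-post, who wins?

First-place votes: P 6, Q 26, R 30.
R has the most first-place votes.

R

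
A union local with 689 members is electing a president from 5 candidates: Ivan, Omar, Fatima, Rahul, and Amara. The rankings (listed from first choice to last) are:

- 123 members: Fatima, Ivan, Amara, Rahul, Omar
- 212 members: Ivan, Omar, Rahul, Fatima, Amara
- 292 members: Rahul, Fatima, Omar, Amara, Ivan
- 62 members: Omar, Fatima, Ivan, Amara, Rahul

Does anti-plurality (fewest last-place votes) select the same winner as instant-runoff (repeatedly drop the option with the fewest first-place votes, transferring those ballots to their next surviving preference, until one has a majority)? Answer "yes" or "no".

Anti-plurality — last-place votes: Ivan 292, Omar 123, Fatima 0, Rahul 62, Amara 212. Winner: Fatima.
Instant-runoff — R1 Ivan 212, Omar 62, Fatima 123, Rahul 292, Amara 0 (Amara out); R2 Ivan 212, Omar 62, Fatima 123, Rahul 292 (Omar out); R3 Ivan 212, Fatima 185, Rahul 292 (Fatima out); R4 Ivan 397, Rahul 292 (Ivan winner). Winner: Ivan.
The two methods disagree.

no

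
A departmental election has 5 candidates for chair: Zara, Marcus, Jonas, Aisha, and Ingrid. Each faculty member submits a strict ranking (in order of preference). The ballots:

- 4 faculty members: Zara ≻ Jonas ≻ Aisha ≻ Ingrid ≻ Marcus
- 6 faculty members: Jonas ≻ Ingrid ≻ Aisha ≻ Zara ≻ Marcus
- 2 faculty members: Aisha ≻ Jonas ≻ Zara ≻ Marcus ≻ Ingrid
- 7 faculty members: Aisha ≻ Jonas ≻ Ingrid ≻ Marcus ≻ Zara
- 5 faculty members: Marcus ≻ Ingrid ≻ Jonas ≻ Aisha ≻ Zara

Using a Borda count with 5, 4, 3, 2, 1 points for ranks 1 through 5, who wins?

Jonas

Zara: 4·5 + 6·2 + 2·3 + 7·1 + 5·1 = 50
Marcus: 4·1 + 6·1 + 2·2 + 7·2 + 5·5 = 53
Jonas: 4·4 + 6·5 + 2·4 + 7·4 + 5·3 = 97
Aisha: 4·3 + 6·3 + 2·5 + 7·5 + 5·2 = 85
Ingrid: 4·2 + 6·4 + 2·1 + 7·3 + 5·4 = 75
Jonas has the highest Borda score (97).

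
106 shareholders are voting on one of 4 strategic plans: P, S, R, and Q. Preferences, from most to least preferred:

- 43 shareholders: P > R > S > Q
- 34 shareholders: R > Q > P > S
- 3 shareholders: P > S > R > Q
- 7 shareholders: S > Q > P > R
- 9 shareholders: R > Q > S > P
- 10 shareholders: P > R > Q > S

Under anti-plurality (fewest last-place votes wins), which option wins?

Last-place votes: P 9, S 44, R 7, Q 46.
R is ranked last by the fewest voters, so R wins.

R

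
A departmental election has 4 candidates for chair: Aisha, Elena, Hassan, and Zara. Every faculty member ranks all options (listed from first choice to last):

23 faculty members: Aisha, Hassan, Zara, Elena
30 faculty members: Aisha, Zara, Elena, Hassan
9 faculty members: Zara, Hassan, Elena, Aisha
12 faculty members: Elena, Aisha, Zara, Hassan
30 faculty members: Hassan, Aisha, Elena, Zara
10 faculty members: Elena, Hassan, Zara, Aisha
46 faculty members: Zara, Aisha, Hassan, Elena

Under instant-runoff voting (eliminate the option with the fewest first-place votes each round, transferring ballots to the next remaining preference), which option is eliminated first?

Round 1: Aisha 53, Elena 22, Hassan 30, Zara 55. Eliminate Elena.

Elena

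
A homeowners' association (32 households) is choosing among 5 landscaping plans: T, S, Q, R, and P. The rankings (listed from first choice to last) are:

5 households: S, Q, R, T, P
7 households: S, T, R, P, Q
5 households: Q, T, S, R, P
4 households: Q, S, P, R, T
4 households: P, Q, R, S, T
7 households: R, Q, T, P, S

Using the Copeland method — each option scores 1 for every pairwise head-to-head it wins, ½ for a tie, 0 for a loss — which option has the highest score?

T: beats P; loses to S, Q, and R → score 1.
S: beats T, R, and P; loses to Q → score 3.
Q: beats T, S, R, and P → score 4.
R: beats T and P; loses to S and Q → score 2.
P: loses to T, S, Q, and R → score 0.
Q has the best pairwise record.

Q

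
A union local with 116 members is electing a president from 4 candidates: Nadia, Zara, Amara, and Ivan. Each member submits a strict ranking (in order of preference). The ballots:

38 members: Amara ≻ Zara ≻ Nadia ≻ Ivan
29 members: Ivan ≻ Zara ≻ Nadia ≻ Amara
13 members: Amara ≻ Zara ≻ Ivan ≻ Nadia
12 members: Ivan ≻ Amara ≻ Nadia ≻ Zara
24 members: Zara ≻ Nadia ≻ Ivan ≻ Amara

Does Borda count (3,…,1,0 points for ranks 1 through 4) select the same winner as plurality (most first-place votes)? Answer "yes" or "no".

Borda — scores: Nadia 127, Zara 232, Amara 177, Ivan 160. Winner: Zara.
Plurality — first-place votes: Nadia 0, Zara 24, Amara 51, Ivan 41. Winner: Amara.
The two methods disagree.

no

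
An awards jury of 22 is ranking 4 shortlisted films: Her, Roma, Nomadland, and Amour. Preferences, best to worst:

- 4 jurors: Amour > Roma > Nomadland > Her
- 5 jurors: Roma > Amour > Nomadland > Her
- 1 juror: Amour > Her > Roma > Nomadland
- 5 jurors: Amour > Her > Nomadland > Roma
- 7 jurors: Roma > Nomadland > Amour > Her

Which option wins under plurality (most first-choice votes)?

First-place votes: Her 0, Roma 12, Nomadland 0, Amour 10.
Roma has the most first-place votes.

Roma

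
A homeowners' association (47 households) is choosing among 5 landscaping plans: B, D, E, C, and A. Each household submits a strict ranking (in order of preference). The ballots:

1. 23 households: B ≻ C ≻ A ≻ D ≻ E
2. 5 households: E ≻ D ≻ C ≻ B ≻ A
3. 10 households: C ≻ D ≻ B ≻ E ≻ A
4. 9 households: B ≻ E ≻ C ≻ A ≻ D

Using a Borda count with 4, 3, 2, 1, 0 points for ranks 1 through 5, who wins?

B: 23·4 + 5·1 + 10·2 + 9·4 = 153
D: 23·1 + 5·3 + 10·3 + 9·0 = 68
E: 23·0 + 5·4 + 10·1 + 9·3 = 57
C: 23·3 + 5·2 + 10·4 + 9·2 = 137
A: 23·2 + 5·0 + 10·0 + 9·1 = 55
B has the highest Borda score (153).

B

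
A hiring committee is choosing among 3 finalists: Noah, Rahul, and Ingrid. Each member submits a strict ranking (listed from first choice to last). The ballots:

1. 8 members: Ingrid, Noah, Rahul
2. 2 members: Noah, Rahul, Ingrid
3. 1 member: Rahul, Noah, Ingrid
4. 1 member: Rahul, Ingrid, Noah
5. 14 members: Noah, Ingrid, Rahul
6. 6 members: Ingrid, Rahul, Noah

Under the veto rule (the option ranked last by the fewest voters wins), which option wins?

Last-place votes: Noah 7, Rahul 22, Ingrid 3.
Ingrid is ranked last by the fewest voters, so Ingrid wins.

Ingrid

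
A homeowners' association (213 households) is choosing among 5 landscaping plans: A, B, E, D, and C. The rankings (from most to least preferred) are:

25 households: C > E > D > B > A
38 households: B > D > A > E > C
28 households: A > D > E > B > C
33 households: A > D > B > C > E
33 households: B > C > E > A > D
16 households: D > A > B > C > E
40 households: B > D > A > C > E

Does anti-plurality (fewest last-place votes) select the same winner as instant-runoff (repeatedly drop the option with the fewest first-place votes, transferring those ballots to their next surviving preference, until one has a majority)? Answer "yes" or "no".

Anti-plurality — last-place votes: A 25, B 0, E 89, D 33, C 66. Winner: B.
Instant-runoff — R1 A 61, B 111, E 0, D 16, C 25 (B winner). Winner: B.
The two methods agree.

yes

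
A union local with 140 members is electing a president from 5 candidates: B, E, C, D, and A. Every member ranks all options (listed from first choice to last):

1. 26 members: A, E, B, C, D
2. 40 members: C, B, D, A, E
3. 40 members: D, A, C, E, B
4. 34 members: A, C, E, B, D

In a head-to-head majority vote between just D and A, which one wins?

Voters preferring D to A: 80; preferring A to D: 60.
D wins the head-to-head.

D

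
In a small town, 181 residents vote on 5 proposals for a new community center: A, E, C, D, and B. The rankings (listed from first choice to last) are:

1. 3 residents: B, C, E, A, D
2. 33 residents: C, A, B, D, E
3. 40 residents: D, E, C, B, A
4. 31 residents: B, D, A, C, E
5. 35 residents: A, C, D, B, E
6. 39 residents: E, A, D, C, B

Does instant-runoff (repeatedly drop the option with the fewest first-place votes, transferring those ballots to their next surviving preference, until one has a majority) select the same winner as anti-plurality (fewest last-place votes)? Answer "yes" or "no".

Instant-runoff — R1 A 35, E 39, C 33, D 40, B 34 (C out); R2 A 68, E 39, D 40, B 34 (B out); R3 A 68, E 42, D 71 (E out); R4 A 110, D 71 (A winner). Winner: A.
Anti-plurality — last-place votes: A 40, E 99, C 0, D 3, B 39. Winner: C.
The two methods disagree.

no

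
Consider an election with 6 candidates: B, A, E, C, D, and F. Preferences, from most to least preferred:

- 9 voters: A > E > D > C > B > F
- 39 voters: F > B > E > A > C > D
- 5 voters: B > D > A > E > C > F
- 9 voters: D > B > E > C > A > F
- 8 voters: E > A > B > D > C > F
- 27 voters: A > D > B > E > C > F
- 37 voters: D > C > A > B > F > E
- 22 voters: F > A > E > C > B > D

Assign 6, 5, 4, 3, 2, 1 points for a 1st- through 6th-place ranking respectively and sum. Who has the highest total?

A

B: 9·2 + 39·5 + 5·6 + 9·5 + 8·4 + 27·4 + 37·3 + 22·2 = 583
A: 9·6 + 39·3 + 5·4 + 9·2 + 8·5 + 27·6 + 37·4 + 22·5 = 669
E: 9·5 + 39·4 + 5·3 + 9·4 + 8·6 + 27·3 + 37·1 + 22·4 = 506
C: 9·3 + 39·2 + 5·2 + 9·3 + 8·2 + 27·2 + 37·5 + 22·3 = 463
D: 9·4 + 39·1 + 5·5 + 9·6 + 8·3 + 27·5 + 37·6 + 22·1 = 557
F: 9·1 + 39·6 + 5·1 + 9·1 + 8·1 + 27·1 + 37·2 + 22·6 = 498
A has the highest Borda score (669).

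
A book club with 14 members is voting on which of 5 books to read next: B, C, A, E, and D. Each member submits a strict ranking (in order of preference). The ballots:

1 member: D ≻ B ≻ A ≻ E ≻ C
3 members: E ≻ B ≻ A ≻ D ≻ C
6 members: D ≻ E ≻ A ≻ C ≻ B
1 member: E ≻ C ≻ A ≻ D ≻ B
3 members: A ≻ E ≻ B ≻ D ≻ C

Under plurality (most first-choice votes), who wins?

D

First-place votes: B 0, C 0, A 3, E 4, D 7.
D has the most first-place votes.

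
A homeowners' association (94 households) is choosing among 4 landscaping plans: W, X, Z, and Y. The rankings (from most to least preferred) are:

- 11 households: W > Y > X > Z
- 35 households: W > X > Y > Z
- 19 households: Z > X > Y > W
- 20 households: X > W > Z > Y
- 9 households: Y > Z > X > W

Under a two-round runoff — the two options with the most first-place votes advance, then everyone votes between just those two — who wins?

Round 1 first-place votes: W 46, X 20, Z 19, Y 9.
W and X advance.
Runoff: W is preferred to X by 46 voters; X by 48.
X wins the runoff.

X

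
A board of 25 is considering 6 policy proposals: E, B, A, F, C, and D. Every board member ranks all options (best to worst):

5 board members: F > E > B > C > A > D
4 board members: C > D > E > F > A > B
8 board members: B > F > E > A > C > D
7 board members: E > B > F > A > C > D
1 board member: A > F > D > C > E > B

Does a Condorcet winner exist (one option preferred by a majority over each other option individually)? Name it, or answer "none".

Checking pairwise contests:
F beats E 14–11.
E beats B 17–8.
E beats A 24–1.
B beats F 15–10.
E beats C 20–5.
E beats D 20–5.
Every option loses at least one head-to-head, so there is no Condorcet winner.

none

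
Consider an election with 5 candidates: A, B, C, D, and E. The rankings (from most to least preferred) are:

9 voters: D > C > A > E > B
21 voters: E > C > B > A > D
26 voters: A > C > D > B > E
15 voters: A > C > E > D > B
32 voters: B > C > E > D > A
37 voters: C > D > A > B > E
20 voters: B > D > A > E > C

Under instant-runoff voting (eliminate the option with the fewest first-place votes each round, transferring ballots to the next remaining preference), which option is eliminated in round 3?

Round 1: A 41, B 52, C 37, D 9, E 21. Eliminate D.
Round 2: A 41, B 52, C 46, E 21. Eliminate E.
Round 3: A 41, B 52, C 67. Eliminate A.

A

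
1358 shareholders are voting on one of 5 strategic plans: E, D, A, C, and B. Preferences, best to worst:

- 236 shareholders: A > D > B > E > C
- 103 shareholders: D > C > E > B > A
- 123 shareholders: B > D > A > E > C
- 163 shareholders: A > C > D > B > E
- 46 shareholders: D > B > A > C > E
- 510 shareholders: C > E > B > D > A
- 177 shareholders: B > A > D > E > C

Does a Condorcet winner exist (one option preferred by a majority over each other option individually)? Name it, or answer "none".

Checking pairwise contests:
D beats E 848–510.
B beats D 810–548.
D beats A 782–576.
D beats C 685–673.
C beats B 776–582.
Every option loses at least one head-to-head, so there is no Condorcet winner.

none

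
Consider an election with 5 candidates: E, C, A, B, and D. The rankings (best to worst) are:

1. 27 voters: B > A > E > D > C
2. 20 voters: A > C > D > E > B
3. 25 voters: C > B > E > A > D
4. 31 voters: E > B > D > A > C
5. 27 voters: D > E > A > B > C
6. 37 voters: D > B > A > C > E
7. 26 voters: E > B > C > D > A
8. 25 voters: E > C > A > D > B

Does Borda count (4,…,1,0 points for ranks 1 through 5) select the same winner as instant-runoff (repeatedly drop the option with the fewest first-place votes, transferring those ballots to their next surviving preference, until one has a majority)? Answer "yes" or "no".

yes

Borda — scores: E 533, C 324, A 395, B 492, D 436. Winner: E.
Instant-runoff — R1 E 82, C 25, A 20, B 27, D 64 (A out); R2 E 82, C 45, B 27, D 64 (B out); R3 E 109, C 45, D 64 (C out); R4 E 134, D 84 (E winner). Winner: E.
The two methods agree.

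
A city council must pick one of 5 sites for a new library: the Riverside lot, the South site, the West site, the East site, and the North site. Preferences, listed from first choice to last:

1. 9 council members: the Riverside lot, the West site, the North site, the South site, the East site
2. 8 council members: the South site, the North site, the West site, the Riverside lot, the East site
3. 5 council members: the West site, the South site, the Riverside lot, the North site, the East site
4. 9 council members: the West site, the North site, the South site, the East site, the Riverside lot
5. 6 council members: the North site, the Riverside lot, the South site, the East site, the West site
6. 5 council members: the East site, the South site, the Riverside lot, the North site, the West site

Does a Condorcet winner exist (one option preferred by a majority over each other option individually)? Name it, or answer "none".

the West site vs the Riverside lot: 22–20 for the West site.
the West site vs the South site: 23–19 for the West site.
the West site vs the East site: 31–11 for the West site.
the West site vs the North site: 23–19 for the West site.
the West site beats every other option head-to-head.

the West site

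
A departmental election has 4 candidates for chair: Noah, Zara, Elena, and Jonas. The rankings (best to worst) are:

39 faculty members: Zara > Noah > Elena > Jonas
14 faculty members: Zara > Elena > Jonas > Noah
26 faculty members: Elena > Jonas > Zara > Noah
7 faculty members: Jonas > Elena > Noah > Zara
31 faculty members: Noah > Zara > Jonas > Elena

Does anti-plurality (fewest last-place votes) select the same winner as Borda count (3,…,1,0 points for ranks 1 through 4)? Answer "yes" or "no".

Anti-plurality — last-place votes: Noah 40, Zara 7, Elena 31, Jonas 39. Winner: Zara.
Borda — scores: Noah 178, Zara 247, Elena 159, Jonas 118. Winner: Zara.
The two methods agree.

yes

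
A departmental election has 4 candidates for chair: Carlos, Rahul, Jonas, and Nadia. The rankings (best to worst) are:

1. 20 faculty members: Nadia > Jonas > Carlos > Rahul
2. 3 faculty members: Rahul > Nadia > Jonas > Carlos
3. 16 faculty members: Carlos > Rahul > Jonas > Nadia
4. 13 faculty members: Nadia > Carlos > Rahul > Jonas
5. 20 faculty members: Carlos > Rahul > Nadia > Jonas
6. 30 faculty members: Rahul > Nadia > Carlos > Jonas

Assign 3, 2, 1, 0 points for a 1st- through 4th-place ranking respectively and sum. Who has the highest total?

Carlos: 20·1 + 3·0 + 16·3 + 13·2 + 20·3 + 30·1 = 184
Rahul: 20·0 + 3·3 + 16·2 + 13·1 + 20·2 + 30·3 = 184
Jonas: 20·2 + 3·1 + 16·1 + 13·0 + 20·0 + 30·0 = 59
Nadia: 20·3 + 3·2 + 16·0 + 13·3 + 20·1 + 30·2 = 185
Nadia has the highest Borda score (185).

Nadia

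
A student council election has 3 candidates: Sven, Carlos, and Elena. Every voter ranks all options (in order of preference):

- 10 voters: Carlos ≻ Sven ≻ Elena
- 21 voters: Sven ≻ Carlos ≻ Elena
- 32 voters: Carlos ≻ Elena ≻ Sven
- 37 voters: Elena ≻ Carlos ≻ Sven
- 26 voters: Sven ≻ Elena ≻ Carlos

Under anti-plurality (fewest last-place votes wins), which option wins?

Last-place votes: Sven 69, Carlos 26, Elena 31.
Carlos is ranked last by the fewest voters, so Carlos wins.

Carlos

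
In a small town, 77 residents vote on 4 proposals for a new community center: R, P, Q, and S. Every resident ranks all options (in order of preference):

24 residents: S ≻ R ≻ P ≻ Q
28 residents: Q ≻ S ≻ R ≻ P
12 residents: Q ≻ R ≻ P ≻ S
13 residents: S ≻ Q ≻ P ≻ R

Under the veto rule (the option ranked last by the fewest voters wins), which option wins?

Last-place votes: R 13, P 28, Q 24, S 12.
S is ranked last by the fewest voters, so S wins.

S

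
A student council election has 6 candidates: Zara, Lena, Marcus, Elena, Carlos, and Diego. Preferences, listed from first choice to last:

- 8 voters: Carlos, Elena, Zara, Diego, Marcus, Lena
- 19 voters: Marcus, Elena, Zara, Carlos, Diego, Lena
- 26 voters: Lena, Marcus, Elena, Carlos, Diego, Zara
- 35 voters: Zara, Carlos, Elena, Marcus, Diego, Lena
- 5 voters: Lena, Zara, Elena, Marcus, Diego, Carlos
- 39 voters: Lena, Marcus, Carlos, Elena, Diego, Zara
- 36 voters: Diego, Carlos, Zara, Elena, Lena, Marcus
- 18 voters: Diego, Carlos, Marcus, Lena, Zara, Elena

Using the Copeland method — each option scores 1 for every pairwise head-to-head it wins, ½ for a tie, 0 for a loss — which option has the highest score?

Carlos

Zara: beats Lena and Elena; loses to Marcus, Carlos, and Diego → score 2.
Lena: beats Marcus; loses to Zara, Elena, Carlos, and Diego → score 1.
Marcus: beats Zara, Elena, and Diego; loses to Lena and Carlos → score 3.
Elena: beats Lena and Diego; loses to Zara, Marcus, and Carlos → score 2.
Carlos: beats Zara, Lena, Marcus, Elena, and Diego → score 5.
Diego: beats Zara and Lena; loses to Marcus, Elena, and Carlos → score 2.
Carlos has the best pairwise record.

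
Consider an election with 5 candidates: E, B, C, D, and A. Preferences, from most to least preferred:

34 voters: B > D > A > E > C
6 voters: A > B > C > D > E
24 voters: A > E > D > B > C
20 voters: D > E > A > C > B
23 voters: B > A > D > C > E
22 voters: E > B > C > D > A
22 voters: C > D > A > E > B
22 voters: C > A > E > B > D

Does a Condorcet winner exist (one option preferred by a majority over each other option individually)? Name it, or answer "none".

Checking pairwise contests:
D beats E 105–68.
E beats B 110–63.
E beats C 100–73.
B beats D 107–66.
D beats A 98–75.
Every option loses at least one head-to-head, so there is no Condorcet winner.

none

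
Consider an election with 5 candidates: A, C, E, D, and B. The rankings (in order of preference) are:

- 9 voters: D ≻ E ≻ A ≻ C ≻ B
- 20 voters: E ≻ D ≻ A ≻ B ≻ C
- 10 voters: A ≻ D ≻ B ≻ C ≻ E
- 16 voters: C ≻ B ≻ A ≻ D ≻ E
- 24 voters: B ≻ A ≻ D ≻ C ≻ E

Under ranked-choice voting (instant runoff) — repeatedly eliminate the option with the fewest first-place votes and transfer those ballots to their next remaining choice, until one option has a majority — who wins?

Round 1: A 10, C 16, E 20, D 9, B 24. Eliminate D.
Round 2: A 10, C 16, E 29, B 24. Eliminate A.
Round 3: C 16, E 29, B 34. Eliminate C.
Round 4: E 29, B 50. B has a majority.

B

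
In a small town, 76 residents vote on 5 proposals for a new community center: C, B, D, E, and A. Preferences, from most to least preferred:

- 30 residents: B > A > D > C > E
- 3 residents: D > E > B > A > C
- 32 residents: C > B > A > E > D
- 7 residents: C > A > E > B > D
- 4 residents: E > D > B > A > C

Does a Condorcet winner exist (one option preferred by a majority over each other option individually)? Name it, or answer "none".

C

C vs B: 39–37 for C.
C vs D: 39–37 for C.
C vs E: 69–7 for C.
C vs A: 39–37 for C.
C beats every other option head-to-head.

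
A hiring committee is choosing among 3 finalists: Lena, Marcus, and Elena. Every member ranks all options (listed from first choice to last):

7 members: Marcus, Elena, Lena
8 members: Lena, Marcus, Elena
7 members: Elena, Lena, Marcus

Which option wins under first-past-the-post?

First-place votes: Lena 8, Marcus 7, Elena 7.
Lena has the most first-place votes.

Lena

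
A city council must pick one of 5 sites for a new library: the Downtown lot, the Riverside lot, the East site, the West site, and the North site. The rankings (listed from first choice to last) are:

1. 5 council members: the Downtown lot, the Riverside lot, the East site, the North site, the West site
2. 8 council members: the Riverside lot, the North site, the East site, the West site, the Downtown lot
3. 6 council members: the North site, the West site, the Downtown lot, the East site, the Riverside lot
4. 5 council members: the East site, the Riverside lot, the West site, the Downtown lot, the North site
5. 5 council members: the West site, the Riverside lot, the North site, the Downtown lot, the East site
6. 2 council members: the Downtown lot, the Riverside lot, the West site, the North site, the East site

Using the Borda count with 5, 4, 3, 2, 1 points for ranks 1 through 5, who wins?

the Riverside lot

the Downtown lot: 5·5 + 8·1 + 6·3 + 5·2 + 5·2 + 2·5 = 81
the Riverside lot: 5·4 + 8·5 + 6·1 + 5·4 + 5·4 + 2·4 = 114
the East site: 5·3 + 8·3 + 6·2 + 5·5 + 5·1 + 2·1 = 83
the West site: 5·1 + 8·2 + 6·4 + 5·3 + 5·5 + 2·3 = 91
the North site: 5·2 + 8·4 + 6·5 + 5·1 + 5·3 + 2·2 = 96
the Riverside lot has the highest Borda score (114).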